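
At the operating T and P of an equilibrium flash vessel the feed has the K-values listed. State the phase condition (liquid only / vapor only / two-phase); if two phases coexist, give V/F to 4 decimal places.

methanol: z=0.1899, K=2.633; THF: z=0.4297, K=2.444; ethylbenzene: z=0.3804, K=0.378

two-phase, V/F = 0.7424

ΣzᵢKᵢ = 1.6940; Σzᵢ/Kᵢ = 1.2543.
Both exceed 1, so a two-phase solution exists.
Let ψ = V/F and solve Σ zᵢ(Kᵢ−1)/(1+ψ(Kᵢ−1)) = 0.
Iterate (Newton) starting at ψ = 0.69:
  ψ = 0.6900: g = 0.04211, g' = -0.7884 → ψ = 0.7434
  ψ = 0.7434: g = -0.00081, g' = -0.8209 → ψ = 0.7424
Converged at ψ = 0.7424.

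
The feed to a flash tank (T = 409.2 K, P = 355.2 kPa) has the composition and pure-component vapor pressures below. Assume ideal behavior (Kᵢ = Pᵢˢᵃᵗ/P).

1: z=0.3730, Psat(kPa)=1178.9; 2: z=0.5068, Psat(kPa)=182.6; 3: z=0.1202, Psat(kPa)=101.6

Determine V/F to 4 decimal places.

Raoult's law: Kᵢ = Pᵢˢᵃᵗ/P = Pᵢˢᵃᵗ/355.2.
  K_1 = 1178.9/355.2 = 3.318975, K_2 = 182.6/355.2 = 0.514077, K_3 = 101.6/355.2 = 0.286036
Newton–Raphson from V/F = 0.5:
  V/F = 0.5000: g = -0.05822, g' = -0.7871 → V/F = 0.4260
  V/F = 0.4260: g = 0.00121, g' = -0.8244 → V/F = 0.4275
Converged at V/F = 0.4275.

V/F = 0.4275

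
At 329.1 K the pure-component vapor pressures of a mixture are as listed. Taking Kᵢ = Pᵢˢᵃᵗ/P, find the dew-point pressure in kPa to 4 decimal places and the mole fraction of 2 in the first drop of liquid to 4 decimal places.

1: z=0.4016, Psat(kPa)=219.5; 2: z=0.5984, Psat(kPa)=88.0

At the dew point ψ → 1, so Σzᵢ/Kᵢ = 1 with Kᵢ = Pᵢˢᵃᵗ/P ⇒ 1/P = Σzᵢ/Pᵢˢᵃᵗ.
1/P = 0.4016/219.5 + 0.5984/88.0 = 0.0086296 ⇒ P = 115.8801 kPa
xᵢ = zᵢP/Pᵢˢᵃᵗ ⇒ x_2 = 0.5984·115.8801/88.0 = 0.7880

Pdew = 115.8801 kPa, x_2 = 0.7880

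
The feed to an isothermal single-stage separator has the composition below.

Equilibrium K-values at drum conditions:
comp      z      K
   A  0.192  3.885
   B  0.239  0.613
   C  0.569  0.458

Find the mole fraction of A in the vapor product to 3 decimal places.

y_A = 0.571

Rachford–Rice: g(V/F) = Σ zᵢ(Kᵢ−1)/(1+V/F(Kᵢ−1)) = 0.
Feasibility: ΣzᵢKᵢ = 1.153, Σzᵢ/Kᵢ = 1.682 — both > 1, two phases present.
Newton–Raphson from V/F = 0.39:
  V/F = 0.390: g = -0.2393, g' = -0.672 → V/F = 0.034
  V/F = 0.034: g = 0.0966, g' = -1.536 → V/F = 0.097
  V/F = 0.097: g = 0.0114, g' = -1.201 → V/F = 0.106
Converged at V/F = 0.106.
Compositions from xᵢ = zᵢ/(1+V/F(Kᵢ−1)), yᵢ = Kᵢxᵢ:
  A: x = 0.147, y = 0.571
  B: x = 0.249, y = 0.153
  C: x = 0.604, y = 0.277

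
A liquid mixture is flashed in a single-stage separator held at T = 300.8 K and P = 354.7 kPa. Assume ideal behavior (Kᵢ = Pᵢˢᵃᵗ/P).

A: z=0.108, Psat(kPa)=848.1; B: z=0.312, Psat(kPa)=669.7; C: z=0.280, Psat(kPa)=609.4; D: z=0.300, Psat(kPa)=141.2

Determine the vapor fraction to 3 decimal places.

ψ = 0.821

Raoult's law: Kᵢ = Pᵢˢᵃᵗ/P = Pᵢˢᵃᵗ/354.7.
  K_A = 848.1/354.7 = 2.39103, K_B = 669.7/354.7 = 1.88807, K_C = 609.4/354.7 = 1.71807, K_D = 141.2/354.7 = 0.39808
Newton–Raphson from ψ = 0.5:
  ψ = 0.500: g = 0.1701, g' = -0.491 → ψ = 0.846
  ψ = 0.846: g = -0.0158, g' = -0.632 → ψ = 0.821
Converged at ψ = 0.821.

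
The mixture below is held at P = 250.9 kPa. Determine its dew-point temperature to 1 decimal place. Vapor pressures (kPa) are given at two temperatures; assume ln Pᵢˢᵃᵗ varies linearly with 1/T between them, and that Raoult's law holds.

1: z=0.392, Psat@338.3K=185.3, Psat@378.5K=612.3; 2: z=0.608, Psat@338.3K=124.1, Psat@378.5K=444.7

Dew-point temperature: Σzᵢ·P/Pᵢˢᵃᵗ(T) = 1. Interpolate ln Pᵢˢᵃᵗ = aᵢ + bᵢ/T.
  T = 338.3 K: ΣzᵢP/Pᵢˢᵃᵗ = 1.7600
  T = 378.5 K: ΣzᵢP/Pᵢˢᵃᵗ = 0.5037
  T = 358.4 K: ΣzᵢP/Pᵢˢᵃᵗ = 0.9089
  T = 348.4 K: ΣzᵢP/Pᵢˢᵃᵗ = 1.2507
  T = 353.4 K: ΣzᵢP/Pᵢˢᵃᵗ = 1.0638
  T = 355.9 K: ΣzᵢP/Pᵢˢᵃᵗ = 0.9827
  T = 354.6 K: ΣzᵢP/Pᵢˢᵃᵗ = 1.0239
  T = 355.2 K: ΣzᵢP/Pᵢˢᵃᵗ = 1.0047
Interpolating between 355.2 K and 355.9 K gives T ≈ 355.3 K.

T = 355.3 K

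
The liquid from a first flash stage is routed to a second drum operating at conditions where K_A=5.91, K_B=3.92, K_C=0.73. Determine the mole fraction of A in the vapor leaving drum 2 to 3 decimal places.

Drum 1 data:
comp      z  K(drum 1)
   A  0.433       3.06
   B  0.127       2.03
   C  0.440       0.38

Drum 1:
Material balance + equilibrium reduce to Σ zᵢ(Kᵢ−1)/(1+ψ₁(Kᵢ−1)) = 0.
Feasibility: ΣzᵢKᵢ = 1.750, Σzᵢ/Kᵢ = 1.362 — both > 1, two phases present.
Newton–Raphson from ψ₁ = 0.5:
  ψ₁ = 0.500: g = 0.1304, g' = -0.860 → ψ₁ = 0.652
  ψ₁ = 0.652: g = 0.0014, g' = -0.859 → ψ₁ = 0.653
Converged at ψ₁ = 0.653.
Drum-1 compositions:
  A: x = 0.185, y = 0.565
  B: x = 0.076, y = 0.154
  C: x = 0.739, y = 0.281
Drum-2 feed = drum-1 liquid: z₂ = (0.1846, 0.0759, 0.7395).
Drum 2:
Material balance + equilibrium reduce to Σ zᵢ(Kᵢ−1)/(1+ψ₂(Kᵢ−1)) = 0.
Feasibility: ΣzᵢKᵢ = 1.928, Σzᵢ/Kᵢ = 1.064 — both > 1, two phases present.
Newton iteration, ψ₂⁰ = 0.5:
  ψ₂ = 0.500: g = 0.1216, g' = -0.552 → ψ₂ = 0.720
  ψ₂ = 0.720: g = 0.0233, g' = -0.366 → ψ₂ = 0.784
  ψ₂ = 0.784: g = 0.0010, g' = -0.336 → ψ₂ = 0.787
Converged at ψ₂ = 0.787.
  A: x = 0.038, y = 0.224
  B: x = 0.023, y = 0.090
  C: x = 0.939, y = 0.685

y_A (drum 2) = 0.224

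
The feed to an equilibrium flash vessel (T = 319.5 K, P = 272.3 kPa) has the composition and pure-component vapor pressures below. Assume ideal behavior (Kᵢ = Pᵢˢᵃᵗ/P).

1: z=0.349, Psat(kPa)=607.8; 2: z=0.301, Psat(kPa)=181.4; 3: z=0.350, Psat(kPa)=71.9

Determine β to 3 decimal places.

β = 0.101

Raoult's law: Kᵢ = Pᵢˢᵃᵗ/P = Pᵢˢᵃᵗ/272.3.
  K_1 = 607.8/272.3 = 2.23210, K_2 = 181.4/272.3 = 0.66618, K_3 = 71.9/272.3 = 0.26405
Rachford–Rice: g(β) = Σ zᵢ(Kᵢ−1)/(1+β(Kᵢ−1)) = 0.
g(0) = ΣzᵢKᵢ − 1 = 0.072 and g(1) = 1 − Σzᵢ/Kᵢ = -0.934, so a root lies in (0, 1).
Iterate (Newton) starting at β = 0.5:
  β = 0.500: g = -0.2621, g' = -0.726 → β = 0.139
  β = 0.139: g = -0.0251, g' = -0.658 → β = 0.101
Converged at β = 0.101.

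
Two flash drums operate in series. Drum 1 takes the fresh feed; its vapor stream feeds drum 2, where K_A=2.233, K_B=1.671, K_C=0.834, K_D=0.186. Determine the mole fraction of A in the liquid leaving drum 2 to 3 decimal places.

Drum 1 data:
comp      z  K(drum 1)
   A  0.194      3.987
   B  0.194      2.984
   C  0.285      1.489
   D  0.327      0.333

x_A (drum 2) = 0.159

Drum 1:
Let ψ₁ = V/F and solve Σ zᵢ(Kᵢ−1)/(1+ψ₁(Kᵢ−1)) = 0.
g(0) = ΣzᵢKᵢ − 1 = 0.886 and g(1) = 1 − Σzᵢ/Kᵢ = -0.287, so a root lies in (0, 1).
Newton–Raphson from ψ₁ = 0.56:
  ψ₁ = 0.560: g = 0.1604, g' = -0.826 → ψ₁ = 0.754
  ψ₁ = 0.754: g = -0.0047, g' = -0.911 → ψ₁ = 0.749
Converged at ψ₁ = 0.749.
Drum-1 compositions:
  A: x = 0.060, y = 0.239
  B: x = 0.078, y = 0.233
  C: x = 0.209, y = 0.311
  D: x = 0.653, y = 0.218
Drum-2 feed = drum-1 vapor: z₂ = (0.2389, 0.2329, 0.3106, 0.2176).
Drum 2:
Rachford–Rice: g(ψ₂) = Σ zᵢ(Kᵢ−1)/(1+ψ₂(Kᵢ−1)) = 0.
Feasibility: ΣzᵢKᵢ = 1.222, Σzᵢ/Kᵢ = 1.789 — both > 1, two phases present.
Iterate (Newton) starting at ψ₂ = 0.47:
  ψ₂ = 0.470: g = -0.0375, g' = -0.594 → ψ₂ = 0.407
  ψ₂ = 0.407: g = -0.0012, g' = -0.558 → ψ₂ = 0.405
Converged at ψ₂ = 0.405.
  A: x = 0.159, y = 0.356
  B: x = 0.183, y = 0.306
  C: x = 0.333, y = 0.278
  D: x = 0.324, y = 0.060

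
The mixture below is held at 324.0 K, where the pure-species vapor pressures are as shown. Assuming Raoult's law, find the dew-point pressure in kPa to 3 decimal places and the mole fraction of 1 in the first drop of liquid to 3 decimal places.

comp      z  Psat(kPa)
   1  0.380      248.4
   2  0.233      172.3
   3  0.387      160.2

At the dew point ψ → 1, so Σzᵢ/Kᵢ = 1 with Kᵢ = Pᵢˢᵃᵗ/P ⇒ 1/P = Σzᵢ/Pᵢˢᵃᵗ.
1/P = 0.380/248.4 + 0.233/172.3 + 0.387/160.2 = 0.005298 ⇒ P = 188.757 kPa
xᵢ = zᵢP/Pᵢˢᵃᵗ ⇒ x_1 = 0.380·188.757/248.4 = 0.289

Pdew = 188.757 kPa, x_1 = 0.289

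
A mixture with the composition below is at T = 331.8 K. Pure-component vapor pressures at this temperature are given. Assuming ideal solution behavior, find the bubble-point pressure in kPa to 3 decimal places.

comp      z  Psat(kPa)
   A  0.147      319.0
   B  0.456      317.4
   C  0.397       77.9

At the bubble point ψ → 0, so ΣzᵢKᵢ = 1 with Kᵢ = Pᵢˢᵃᵗ/P ⇒ P = ΣzᵢPᵢˢᵃᵗ.
P = 0.147·319.0 + 0.456·317.4 + 0.397·77.9 = 222.554 kPa

Pbub = 222.554 kPa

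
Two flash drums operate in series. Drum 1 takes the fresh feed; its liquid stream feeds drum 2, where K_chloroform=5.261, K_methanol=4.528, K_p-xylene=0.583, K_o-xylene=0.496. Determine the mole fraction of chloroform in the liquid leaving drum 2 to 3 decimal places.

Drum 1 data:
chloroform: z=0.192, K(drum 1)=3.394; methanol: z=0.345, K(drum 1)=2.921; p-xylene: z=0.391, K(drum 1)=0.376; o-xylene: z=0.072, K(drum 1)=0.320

x_chloroform (drum 2) = 0.032

Drum 1:
Let ψ₁ = V/F and solve Σ zᵢ(Kᵢ−1)/(1+ψ₁(Kᵢ−1)) = 0.
Check two-phase: ΣzᵢKᵢ = 1.829 > 1 and Σzᵢ/Kᵢ = 1.440 > 1, so g(0) = 0.829 > 0 and g(1) = -0.440 < 0.
Iterate (Newton) starting at ψ₁ = 0.5:
  ψ₁ = 0.500: g = 0.1185, g' = -0.957 → ψ₁ = 0.624
  ψ₁ = 0.624: g = 0.0014, g' = -0.949 → ψ₁ = 0.625
Converged at ψ₁ = 0.625.
Drum-1 compositions:
  chloroform: x = 0.077, y = 0.261
  methanol: x = 0.157, y = 0.458
  p-xylene: x = 0.641, y = 0.241
  o-xylene: x = 0.125, y = 0.040
Drum-2 feed = drum-1 liquid: z₂ = (0.0769, 0.1567, 0.6411, 0.1252).
Drum 2:
Rachford–Rice: g(ψ₂) = Σ zᵢ(Kᵢ−1)/(1+ψ₂(Kᵢ−1)) = 0.
Check two-phase: ΣzᵢKᵢ = 1.550 > 1 and Σzᵢ/Kᵢ = 1.401 > 1, so g(0) = 0.550 > 0 and g(1) = -0.401 < 0.
Newton iteration, ψ₂⁰ = 0.34:
  ψ₂ = 0.340: g = -0.0024, g' = -0.834 → ψ₂ = 0.337
Converged at ψ₂ = 0.337.
  chloroform: x = 0.032, y = 0.166
  methanol: x = 0.072, y = 0.324
  p-xylene: x = 0.746, y = 0.435
  o-xylene: x = 0.151, y = 0.075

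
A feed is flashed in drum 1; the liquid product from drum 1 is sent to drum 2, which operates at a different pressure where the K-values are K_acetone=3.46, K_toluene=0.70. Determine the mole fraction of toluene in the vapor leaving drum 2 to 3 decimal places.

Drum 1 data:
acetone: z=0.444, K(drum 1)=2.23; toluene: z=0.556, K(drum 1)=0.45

Drum 1:
Rachford–Rice: g(ψ₁) = Σ zᵢ(Kᵢ−1)/(1+ψ₁(Kᵢ−1)) = 0.
Check two-phase: ΣzᵢKᵢ = 1.240 > 1 and Σzᵢ/Kᵢ = 1.435 > 1, so g(0) = 0.240 > 0 and g(1) = -0.435 < 0.
Newton iteration, ψ₁⁰ = 0.5:
  ψ₁ = 0.500: g = -0.0836, g' = -0.578 → ψ₁ = 0.355
Converged at ψ₁ = 0.355.
Drum-1 compositions:
  acetone: x = 0.309, y = 0.689
  toluene: x = 0.691, y = 0.311
Drum-2 feed = drum-1 liquid: z₂ = (0.3090, 0.6910).
Drum 2:
Material balance + equilibrium reduce to Σ zᵢ(Kᵢ−1)/(1+ψ₂(Kᵢ−1)) = 0.
g(0) = ΣzᵢKᵢ − 1 = 0.553 and g(1) = 1 − Σzᵢ/Kᵢ = -0.076, so a root lies in (0, 1).
Newton iteration, ψ₂⁰ = 0.5:
  ψ₂ = 0.500: g = 0.0970, g' = -0.462 → ψ₂ = 0.710
  ψ₂ = 0.710: g = 0.0134, g' = -0.348 → ψ₂ = 0.748
  ψ₂ = 0.748: g = 0.0003, g' = -0.335 → ψ₂ = 0.749
Converged at ψ₂ = 0.749.
  acetone: x = 0.109, y = 0.376
  toluene: x = 0.891, y = 0.624

y_toluene (drum 2) = 0.624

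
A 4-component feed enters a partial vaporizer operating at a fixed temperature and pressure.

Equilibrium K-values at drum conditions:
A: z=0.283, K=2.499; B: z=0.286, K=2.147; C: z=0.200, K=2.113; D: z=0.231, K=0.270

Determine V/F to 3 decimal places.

Material balance + equilibrium reduce to Σ zᵢ(Kᵢ−1)/(1+V/F(Kᵢ−1)) = 0.
Check two-phase: ΣzᵢKᵢ = 1.806 > 1 and Σzᵢ/Kᵢ = 1.197 > 1, so g(0) = 0.806 > 0 and g(1) = -0.197 < 0.
Newton iteration, V/F⁰ = 0.41:
  V/F = 0.410: g = 0.3980, g' = -0.786 → V/F = 0.917
  V/F = 0.917: g = -0.0610, g' = -1.388 → V/F = 0.873
  V/F = 0.873: g = -0.0041, g' = -1.212 → V/F = 0.869
Converged at V/F = 0.869.

V/F = 0.869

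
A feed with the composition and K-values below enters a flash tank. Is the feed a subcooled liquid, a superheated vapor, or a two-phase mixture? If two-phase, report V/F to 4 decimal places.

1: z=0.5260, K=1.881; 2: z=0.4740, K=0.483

two-phase, V/F = 0.4794

ΣzᵢKᵢ = 1.2183; Σzᵢ/Kᵢ = 1.2610.
Both exceed 1, so a two-phase solution exists.
Rachford–Rice: g(ψ) = Σ zᵢ(Kᵢ−1)/(1+ψ(Kᵢ−1)) = 0.
Newton–Raphson from ψ = 0.5:
  ψ = 0.5000: g = -0.00879, g' = -0.4272 → ψ = 0.4794
Converged at ψ = 0.4794.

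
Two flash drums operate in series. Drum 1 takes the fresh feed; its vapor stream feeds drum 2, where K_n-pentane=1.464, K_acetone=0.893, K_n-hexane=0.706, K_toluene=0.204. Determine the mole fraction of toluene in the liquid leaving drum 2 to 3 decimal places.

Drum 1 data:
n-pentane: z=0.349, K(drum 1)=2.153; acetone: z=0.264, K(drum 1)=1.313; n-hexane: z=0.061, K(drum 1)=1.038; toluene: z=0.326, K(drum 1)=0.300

Drum 1:
Let ψ₁ = V/F and solve Σ zᵢ(Kᵢ−1)/(1+ψ₁(Kᵢ−1)) = 0.
Check two-phase: ΣzᵢKᵢ = 1.259 > 1 and Σzᵢ/Kᵢ = 1.509 > 1, so g(0) = 0.259 > 0 and g(1) = -0.509 < 0.
Iterate (Newton) starting at ψ₁ = 0.31:
  ψ₁ = 0.310: g = 0.0826, g' = -0.534 → ψ₁ = 0.465
  ψ₁ = 0.465: g = -0.0018, g' = -0.567 → ψ₁ = 0.462
Converged at ψ₁ = 0.462.
Drum-1 compositions:
  n-pentane: x = 0.228, y = 0.490
  acetone: x = 0.231, y = 0.303
  n-hexane: x = 0.060, y = 0.062
  toluene: x = 0.482, y = 0.144
Drum-2 feed = drum-1 vapor: z₂ = (0.4904, 0.3029, 0.0622, 0.1445).
Drum 2:
Rachford–Rice: g(ψ₂) = Σ zᵢ(Kᵢ−1)/(1+ψ₂(Kᵢ−1)) = 0.
Check two-phase: ΣzᵢKᵢ = 1.062 > 1 and Σzᵢ/Kᵢ = 1.471 > 1, so g(0) = 0.062 > 0 and g(1) = -0.471 < 0.
Newton iteration, ψ₂⁰ = 0.6:
  ψ₂ = 0.600: g = -0.0990, g' = -0.412 → ψ₂ = 0.360
  ψ₂ = 0.360: g = -0.0203, g' = -0.268 → ψ₂ = 0.284
  ψ₂ = 0.284: g = -0.0009, g' = -0.245 → ψ₂ = 0.280
Converged at ψ₂ = 0.280.
  n-pentane: x = 0.434, y = 0.635
  acetone: x = 0.312, y = 0.279
  n-hexane: x = 0.068, y = 0.048
  toluene: x = 0.186, y = 0.038

x_toluene (drum 2) = 0.186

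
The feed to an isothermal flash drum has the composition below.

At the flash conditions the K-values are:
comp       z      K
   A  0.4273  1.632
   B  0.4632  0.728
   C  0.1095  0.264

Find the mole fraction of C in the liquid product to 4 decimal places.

Rachford–Rice: g(V/F) = Σ zᵢ(Kᵢ−1)/(1+V/F(Kᵢ−1)) = 0.
Check two-phase: ΣzᵢKᵢ = 1.0635 > 1 and Σzᵢ/Kᵢ = 1.3129 > 1, so g(0) = 0.0635 > 0 and g(1) = -0.3129 < 0.
Iterate (Newton) starting at V/F = 0.5:
  V/F = 0.5000: g = -0.06813, g' = -0.2930 → V/F = 0.2674
  V/F = 0.2674: g = -0.00521, g' = -0.2567 → V/F = 0.2471
Converged at V/F = 0.2471.
Compositions from xᵢ = zᵢ/(1+V/F(Kᵢ−1)), yᵢ = Kᵢxᵢ:
  A: x = 0.3696, y = 0.6032
  B: x = 0.4966, y = 0.3615
  C: x = 0.1338, y = 0.0353

x_C = 0.1338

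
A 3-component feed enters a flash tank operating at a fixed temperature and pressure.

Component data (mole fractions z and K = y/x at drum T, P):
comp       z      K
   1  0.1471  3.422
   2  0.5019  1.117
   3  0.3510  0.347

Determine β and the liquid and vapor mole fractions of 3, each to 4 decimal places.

β = 0.2591, x_3 = 0.4225, y_3 = 0.1466

Rachford–Rice: g(β) = Σ zᵢ(Kᵢ−1)/(1+β(Kᵢ−1)) = 0.
Feasibility: ΣzᵢKᵢ = 1.1858, Σzᵢ/Kᵢ = 1.5038 — both > 1, two phases present.
Newton–Raphson from β = 0.63:
  β = 0.6300: g = -0.19365, g' = -0.5732 → β = 0.2922
  β = 0.2922: g = -0.01782, g' = -0.5309 → β = 0.2586
  β = 0.2586: g = 0.00029, g' = -0.5494 → β = 0.2591
Converged at β = 0.2591.
Compositions from xᵢ = zᵢ/(1+β(Kᵢ−1)), yᵢ = Kᵢxᵢ:
  1: x = 0.0904, y = 0.3093
  2: x = 0.4871, y = 0.5441
  3: x = 0.4225, y = 0.1466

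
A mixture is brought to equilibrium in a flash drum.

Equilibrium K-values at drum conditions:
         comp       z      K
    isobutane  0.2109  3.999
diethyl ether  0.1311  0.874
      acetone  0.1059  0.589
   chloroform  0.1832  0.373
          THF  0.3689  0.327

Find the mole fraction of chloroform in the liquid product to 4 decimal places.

x_chloroform = 0.1990

Newton–Raphson from ψ = 0.5:
  ψ = 0.5000: g = -0.36087, g' = -0.8667 → ψ = 0.0836
  ψ = 0.0836: g = 0.05961, g' = -1.5016 → ψ = 0.1233
  ψ = 0.1233: g = 0.00387, g' = -1.3162 → ψ = 0.1263
Converged at ψ = 0.1263.
Compositions from xᵢ = zᵢ/(1+ψ(Kᵢ−1)), yᵢ = Kᵢxᵢ:
  isobutane: x = 0.1530, y = 0.6117
  diethyl ether: x = 0.1332, y = 0.1164
  acetone: x = 0.1117, y = 0.0658
  chloroform: x = 0.1990, y = 0.0742
  THF: x = 0.4032, y = 0.1318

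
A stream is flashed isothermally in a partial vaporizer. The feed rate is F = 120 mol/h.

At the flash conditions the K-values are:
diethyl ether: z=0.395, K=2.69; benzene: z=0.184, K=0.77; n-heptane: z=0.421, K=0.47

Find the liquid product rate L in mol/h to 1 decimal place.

Material balance + equilibrium reduce to Σ zᵢ(Kᵢ−1)/(1+β(Kᵢ−1)) = 0.
Feasibility: ΣzᵢKᵢ = 1.402, Σzᵢ/Kᵢ = 1.282 — both > 1, two phases present.
Newton iteration, β⁰ = 0.5:
  β = 0.500: g = 0.0104, g' = -0.563 → β = 0.519
Converged at β = 0.519.
Then V = β·F = 0.5186·120 = 62.2 mol/h and L = F − V = 57.8 mol/h.

L = 57.8 mol/h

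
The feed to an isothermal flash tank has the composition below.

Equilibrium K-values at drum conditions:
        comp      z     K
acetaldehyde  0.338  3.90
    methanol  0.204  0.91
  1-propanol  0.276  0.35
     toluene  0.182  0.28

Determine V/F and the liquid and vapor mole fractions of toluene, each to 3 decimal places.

Rachford–Rice: g(V/F) = Σ zᵢ(Kᵢ−1)/(1+V/F(Kᵢ−1)) = 0.
g(0) = ΣzᵢKᵢ − 1 = 0.651 and g(1) = 1 − Σzᵢ/Kᵢ = -0.749, so a root lies in (0, 1).
Newton iteration, V/F⁰ = 0.5:
  V/F = 0.500: g = -0.0897, g' = -0.962 → V/F = 0.407
  V/F = 0.407: g = 0.0015, g' = -1.004 → V/F = 0.408
Converged at V/F = 0.408.
Compositions from xᵢ = zᵢ/(1+V/F(Kᵢ−1)), yᵢ = Kᵢxᵢ:
  acetaldehyde: x = 0.155, y = 0.604
  methanol: x = 0.212, y = 0.193
  1-propanol: x = 0.376, y = 0.131
  toluene: x = 0.258, y = 0.072

V/F = 0.408, x_toluene = 0.258, y_toluene = 0.072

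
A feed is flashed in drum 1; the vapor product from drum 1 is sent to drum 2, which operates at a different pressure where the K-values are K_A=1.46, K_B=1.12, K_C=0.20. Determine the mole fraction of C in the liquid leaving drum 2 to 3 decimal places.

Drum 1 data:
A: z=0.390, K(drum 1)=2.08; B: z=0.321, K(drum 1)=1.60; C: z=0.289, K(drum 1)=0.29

Drum 1:
Rachford–Rice: g(ψ₁) = Σ zᵢ(Kᵢ−1)/(1+ψ₁(Kᵢ−1)) = 0.
Check two-phase: ΣzᵢKᵢ = 1.409 > 1 and Σzᵢ/Kᵢ = 1.385 > 1, so g(0) = 0.409 > 0 and g(1) = -0.385 < 0.
Newton–Raphson from ψ₁ = 0.5:
  ψ₁ = 0.500: g = 0.1035, g' = -0.610 → ψ₁ = 0.670
  ψ₁ = 0.670: g = -0.0093, g' = -0.741 → ψ₁ = 0.657
Converged at ψ₁ = 0.657.
Drum-1 compositions:
  A: x = 0.228, y = 0.475
  B: x = 0.230, y = 0.368
  C: x = 0.542, y = 0.157
Drum-2 feed = drum-1 vapor: z₂ = (0.4745, 0.3684, 0.1571).
Drum 2:
Rachford–Rice: g(ψ₂) = Σ zᵢ(Kᵢ−1)/(1+ψ₂(Kᵢ−1)) = 0.
Feasibility: ΣzᵢKᵢ = 1.137, Σzᵢ/Kᵢ = 1.439 — both > 1, two phases present.
Newton iteration, ψ₂⁰ = 0.44:
  ψ₂ = 0.440: g = 0.0296, g' = -0.314 → ψ₂ = 0.534
  ψ₂ = 0.534: g = -0.0028, g' = -0.376 → ψ₂ = 0.527
Converged at ψ₂ = 0.527.
  A: x = 0.382, y = 0.558
  B: x = 0.346, y = 0.388
  C: x = 0.272, y = 0.054

x_C (drum 2) = 0.272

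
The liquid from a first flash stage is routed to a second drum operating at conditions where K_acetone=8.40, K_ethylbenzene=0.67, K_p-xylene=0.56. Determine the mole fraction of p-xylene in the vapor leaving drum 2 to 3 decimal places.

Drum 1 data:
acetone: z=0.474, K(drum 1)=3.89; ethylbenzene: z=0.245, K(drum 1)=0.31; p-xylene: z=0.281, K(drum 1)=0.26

y_p-xylene (drum 2) = 0.296

Drum 1:
Rachford–Rice: g(ψ₁) = Σ zᵢ(Kᵢ−1)/(1+ψ₁(Kᵢ−1)) = 0.
Check two-phase: ΣzᵢKᵢ = 1.993 > 1 and Σzᵢ/Kᵢ = 1.993 > 1, so g(0) = 0.993 > 0 and g(1) = -0.993 < 0.
Newton iteration, ψ₁⁰ = 0.5:
  ψ₁ = 0.500: g = -0.0279, g' = -1.322 → ψ₁ = 0.479
Converged at ψ₁ = 0.479.
Drum-1 compositions:
  acetone: x = 0.199, y = 0.773
  ethylbenzene: x = 0.366, y = 0.113
  p-xylene: x = 0.435, y = 0.113
Drum-2 feed = drum-1 liquid: z₂ = (0.1988, 0.3659, 0.4353).
Drum 2:
Let ψ₂ = V/F and solve Σ zᵢ(Kᵢ−1)/(1+ψ₂(Kᵢ−1)) = 0.
Feasibility: ΣzᵢKᵢ = 2.159, Σzᵢ/Kᵢ = 1.347 — both > 1, two phases present.
Newton–Raphson from ψ₂ = 0.3:
  ψ₂ = 0.300: g = 0.1022, g' = -1.211 → ψ₂ = 0.384
  ψ₂ = 0.384: g = 0.0139, g' = -0.911 → ψ₂ = 0.400
Converged at ψ₂ = 0.400.
  acetone: x = 0.050, y = 0.422
  ethylbenzene: x = 0.422, y = 0.282
  p-xylene: x = 0.528, y = 0.296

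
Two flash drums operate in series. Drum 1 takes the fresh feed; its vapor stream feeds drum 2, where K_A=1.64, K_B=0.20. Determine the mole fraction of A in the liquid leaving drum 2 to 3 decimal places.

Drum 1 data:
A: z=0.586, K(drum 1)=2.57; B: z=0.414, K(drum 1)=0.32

Drum 1:
Material balance + equilibrium reduce to Σ zᵢ(Kᵢ−1)/(1+ψ₁(Kᵢ−1)) = 0.
g(0) = ΣzᵢKᵢ − 1 = 0.638 and g(1) = 1 − Σzᵢ/Kᵢ = -0.522, so a root lies in (0, 1).
Binary case is linear: z₁(K₁−1)(1+ψ₁(K₂−1)) + z₂(K₂−1)(1+ψ₁(K₁−1)) = 0
⇒ ψ₁ = [z₁(K₁−1)+z₂(K₂−1)] / [−(K₁−1)(K₂−1)] = 0.6385/1.0676 = 0.598
Drum-1 compositions:
  A: x = 0.302, y = 0.777
  B: x = 0.698, y = 0.223
Drum-2 feed = drum-1 vapor: z₂ = (0.7767, 0.2233).
Drum 2:
Material balance + equilibrium reduce to Σ zᵢ(Kᵢ−1)/(1+ψ₂(Kᵢ−1)) = 0.
Check two-phase: ΣzᵢKᵢ = 1.318 > 1 and Σzᵢ/Kᵢ = 1.590 > 1, so g(0) = 0.318 > 0 and g(1) = -0.590 < 0.
Newton–Raphson from ψ₂ = 0.63:
  ψ₂ = 0.630: g = -0.0059, g' = -0.742 → ψ₂ = 0.622
Converged at ψ₂ = 0.622.
  A: x = 0.556, y = 0.911
  B: x = 0.444, y = 0.089

x_A (drum 2) = 0.556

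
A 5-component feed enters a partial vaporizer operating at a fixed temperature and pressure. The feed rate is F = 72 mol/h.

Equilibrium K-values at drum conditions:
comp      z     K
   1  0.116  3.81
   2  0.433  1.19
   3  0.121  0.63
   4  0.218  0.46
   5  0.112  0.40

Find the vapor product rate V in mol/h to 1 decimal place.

V = 18.8 mol/h

Rachford–Rice: g(ψ) = Σ zᵢ(Kᵢ−1)/(1+ψ(Kᵢ−1)) = 0.
g(0) = ΣzᵢKᵢ − 1 = 0.179 and g(1) = 1 − Σzᵢ/Kᵢ = -0.340, so a root lies in (0, 1).
Newton iteration, ψ⁰ = 0.3:
  ψ = 0.300: g = -0.0181, g' = -0.455 → ψ = 0.260
  ψ = 0.260: g = 0.0005, g' = -0.483 → ψ = 0.261
Converged at ψ = 0.261.
Then V = ψ·F = 0.2613·72 = 18.8 mol/h and L = F − V = 53.2 mol/h.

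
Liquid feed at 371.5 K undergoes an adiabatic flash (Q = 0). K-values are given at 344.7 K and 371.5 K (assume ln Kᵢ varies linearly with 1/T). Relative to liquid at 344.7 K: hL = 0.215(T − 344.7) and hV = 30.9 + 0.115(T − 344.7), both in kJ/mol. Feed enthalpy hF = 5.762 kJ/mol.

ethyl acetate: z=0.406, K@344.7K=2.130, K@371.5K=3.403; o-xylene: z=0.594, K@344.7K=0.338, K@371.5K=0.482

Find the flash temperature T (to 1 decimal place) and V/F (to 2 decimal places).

T = 348.2 K, V/F = 0.16

Adiabatic flash: solve Rachford–Rice at each trial T, then check hF = ψ·hV(T) + (1−ψ)·hL(T).
  T = 344.7 K: K = (2.130, 0.338), RR gives ψ = 0.088, H_out = 2.708 kJ/mol
  T = 371.5 K: K = (3.403, 0.482), RR gives ψ = 0.537, H_out = 20.905 kJ/mol
  T = 358.1 K: K = (2.716, 0.406), RR gives ψ = 0.338, H_out = 12.864 kJ/mol
  T = 351.4 K: K = (2.411, 0.371), RR gives ψ = 0.225, H_out = 8.232 kJ/mol
  T = 348.0 K: K = (2.265, 0.354), RR gives ψ = 0.159, H_out = 5.575 kJ/mol
  T = 349.7 K: K = (2.337, 0.363), RR gives ψ = 0.193, H_out = 6.936 kJ/mol
Linear interpolation between T = 348.0 (H_out = 5.575) and T = 349.7 (H_out = 6.936) on hF = 5.762 gives T ≈ 348.2 K, at which ψ = 0.16.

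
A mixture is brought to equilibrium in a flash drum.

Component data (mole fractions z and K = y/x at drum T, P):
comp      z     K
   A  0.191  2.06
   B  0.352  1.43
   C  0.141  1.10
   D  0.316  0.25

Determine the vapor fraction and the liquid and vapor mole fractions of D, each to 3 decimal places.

Rachford–Rice: g(ψ) = Σ zᵢ(Kᵢ−1)/(1+ψ(Kᵢ−1)) = 0.
g(0) = ΣzᵢKᵢ − 1 = 0.131 and g(1) = 1 − Σzᵢ/Kᵢ = -0.731, so a root lies in (0, 1).
Newton iteration, ψ⁰ = 0.5:
  ψ = 0.500: g = -0.1089, g' = -0.592 → ψ = 0.316
  ψ = 0.316: g = -0.0121, g' = -0.478 → ψ = 0.291
Converged at ψ = 0.291.
Compositions from xᵢ = zᵢ/(1+ψ(Kᵢ−1)), yᵢ = Kᵢxᵢ:
  A: x = 0.146, y = 0.301
  B: x = 0.313, y = 0.447
  C: x = 0.137, y = 0.151
  D: x = 0.404, y = 0.101

ψ = 0.291, x_D = 0.404, y_D = 0.101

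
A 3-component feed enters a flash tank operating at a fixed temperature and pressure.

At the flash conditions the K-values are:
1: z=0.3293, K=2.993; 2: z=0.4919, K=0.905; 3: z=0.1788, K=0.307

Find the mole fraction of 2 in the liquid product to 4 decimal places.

x_2 = 0.5253

Material balance + equilibrium reduce to Σ zᵢ(Kᵢ−1)/(1+ψ(Kᵢ−1)) = 0.
g(0) = ΣzᵢKᵢ − 1 = 0.4857 and g(1) = 1 − Σzᵢ/Kᵢ = -0.2360, so a root lies in (0, 1).
Newton–Raphson from ψ = 0.5:
  ψ = 0.5000: g = 0.09005, g' = -0.5341 → ψ = 0.6686
  ψ = 0.6686: g = 0.00058, g' = -0.5436 → ψ = 0.6697
Converged at ψ = 0.6697.
Compositions from xᵢ = zᵢ/(1+ψ(Kᵢ−1)), yᵢ = Kᵢxᵢ:
  1: x = 0.1410, y = 0.4222
  2: x = 0.5253, y = 0.4754
  3: x = 0.3336, y = 0.1024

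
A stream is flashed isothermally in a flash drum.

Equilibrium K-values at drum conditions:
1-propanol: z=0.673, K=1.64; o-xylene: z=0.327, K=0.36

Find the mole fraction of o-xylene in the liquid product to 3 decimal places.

Material balance + equilibrium reduce to Σ zᵢ(Kᵢ−1)/(1+ψ(Kᵢ−1)) = 0.
g(0) = ΣzᵢKᵢ − 1 = 0.221 and g(1) = 1 − Σzᵢ/Kᵢ = -0.319, so a root lies in (0, 1).
Binary case is linear: z₁(K₁−1)(1+ψ(K₂−1)) + z₂(K₂−1)(1+ψ(K₁−1)) = 0
⇒ ψ = [z₁(K₁−1)+z₂(K₂−1)] / [−(K₁−1)(K₂−1)] = 0.2214/0.4096 = 0.541
Compositions from xᵢ = zᵢ/(1+ψ(Kᵢ−1)), yᵢ = Kᵢxᵢ:
  1-propanol: x = 0.500, y = 0.820
  o-xylene: x = 0.500, y = 0.180

x_o-xylene = 0.500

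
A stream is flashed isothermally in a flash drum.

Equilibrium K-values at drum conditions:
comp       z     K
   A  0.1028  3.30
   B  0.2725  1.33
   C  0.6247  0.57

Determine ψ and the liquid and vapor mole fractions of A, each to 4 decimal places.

Rachford–Rice: g(ψ) = Σ zᵢ(Kᵢ−1)/(1+ψ(Kᵢ−1)) = 0.
g(0) = ΣzᵢKᵢ − 1 = 0.0577 and g(1) = 1 − Σzᵢ/Kᵢ = -0.3320, so a root lies in (0, 1).
Iterate (Newton) starting at ψ = 0.5:
  ψ = 0.5000: g = -0.15503, g' = -0.3270 → ψ = 0.0258
  ψ = 0.0258: g = 0.04071, g' = -0.6318 → ψ = 0.0903
  ψ = 0.0903: g = 0.00365, g' = -0.5259 → ψ = 0.0972
  ψ = 0.0972: g = 0.00003, g' = -0.5169 → ψ = 0.0973
Converged at ψ = 0.0973.
Compositions from xᵢ = zᵢ/(1+ψ(Kᵢ−1)), yᵢ = Kᵢxᵢ:
  A: x = 0.0840, y = 0.2772
  B: x = 0.2640, y = 0.3512
  C: x = 0.6520, y = 0.3716

ψ = 0.0973, x_A = 0.0840, y_A = 0.2772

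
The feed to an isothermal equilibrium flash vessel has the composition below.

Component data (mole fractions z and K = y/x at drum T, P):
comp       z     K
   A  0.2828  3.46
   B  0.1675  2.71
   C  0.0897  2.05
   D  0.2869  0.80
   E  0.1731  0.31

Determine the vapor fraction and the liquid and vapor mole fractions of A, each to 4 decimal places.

ψ = 0.8913, x_A = 0.0886, y_A = 0.3065

Material balance + equilibrium reduce to Σ zᵢ(Kᵢ−1)/(1+ψ(Kᵢ−1)) = 0.
g(0) = ΣzᵢKᵢ − 1 = 0.8995 and g(1) = 1 − Σzᵢ/Kᵢ = -0.1043, so a root lies in (0, 1).
Iterate (Newton) starting at ψ = 0.5:
  ψ = 0.5000: g = 0.28203, g' = -0.7353 → ψ = 0.8836
  ψ = 0.8836: g = 0.00645, g' = -0.8321 → ψ = 0.8913
Converged at ψ = 0.8913.
Compositions from xᵢ = zᵢ/(1+ψ(Kᵢ−1)), yᵢ = Kᵢxᵢ:
  A: x = 0.0886, y = 0.3065
  B: x = 0.0664, y = 0.1798
  C: x = 0.0463, y = 0.0950
  D: x = 0.3491, y = 0.2793
  E: x = 0.4496, y = 0.1394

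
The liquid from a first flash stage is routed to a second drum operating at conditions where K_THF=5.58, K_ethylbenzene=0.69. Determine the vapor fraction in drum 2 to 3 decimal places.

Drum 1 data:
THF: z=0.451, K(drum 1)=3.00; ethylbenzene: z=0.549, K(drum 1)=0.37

Drum 1:
Iterate (Newton) starting at ψ₁ = 0.5:
  ψ₁ = 0.500: g = -0.0539, g' = -0.915 → ψ₁ = 0.441
Converged at ψ₁ = 0.441.
Drum-1 compositions:
  THF: x = 0.240, y = 0.719
  ethylbenzene: x = 0.760, y = 0.281
Drum-2 feed = drum-1 liquid: z₂ = (0.2395, 0.7605).
Drum 2:
Rachford–Rice: g(ψ₂) = Σ zᵢ(Kᵢ−1)/(1+ψ₂(Kᵢ−1)) = 0.
Check two-phase: ΣzᵢKᵢ = 1.861 > 1 and Σzᵢ/Kᵢ = 1.145 > 1, so g(0) = 0.861 > 0 and g(1) = -0.145 < 0.
Binary case is linear: z₁(K₁−1)(1+ψ₂(K₂−1)) + z₂(K₂−1)(1+ψ₂(K₁−1)) = 0
⇒ ψ₂ = [z₁(K₁−1)+z₂(K₂−1)] / [−(K₁−1)(K₂−1)] = 0.8614/1.4198 = 0.607
  THF: x = 0.063, y = 0.354
  ethylbenzene: x = 0.937, y = 0.646

V/F (drum 2) = 0.607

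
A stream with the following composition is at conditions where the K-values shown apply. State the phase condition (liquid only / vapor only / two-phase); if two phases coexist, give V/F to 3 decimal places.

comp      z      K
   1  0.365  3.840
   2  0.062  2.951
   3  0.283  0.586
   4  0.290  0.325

two-phase, V/F = 0.550

ΣzᵢKᵢ = 1.845; Σzᵢ/Kᵢ = 1.491.
Both exceed 1, so a two-phase solution exists.
Rachford–Rice: g(ψ) = Σ zᵢ(Kᵢ−1)/(1+ψ(Kᵢ−1)) = 0.
Iterate (Newton) starting at ψ = 0.49:
  ψ = 0.490: g = 0.0558, g' = -0.948 → ψ = 0.549
  ψ = 0.549: g = 0.0009, g' = -0.919 → ψ = 0.550
Converged at ψ = 0.550.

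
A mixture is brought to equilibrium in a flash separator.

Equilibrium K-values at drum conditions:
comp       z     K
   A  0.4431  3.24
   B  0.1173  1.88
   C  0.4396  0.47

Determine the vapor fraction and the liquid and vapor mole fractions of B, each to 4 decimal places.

ψ = 0.8168, x_B = 0.0682, y_B = 0.1283

Material balance + equilibrium reduce to Σ zᵢ(Kᵢ−1)/(1+ψ(Kᵢ−1)) = 0.
Check two-phase: ΣzᵢKᵢ = 1.8628 > 1 and Σzᵢ/Kᵢ = 1.1345 > 1, so g(0) = 0.8628 > 0 and g(1) = -0.1345 < 0.
Newton–Raphson from ψ = 0.54:
  ψ = 0.5400: g = 0.19276, g' = -0.7395 → ψ = 0.8007
  ψ = 0.8007: g = 0.01111, g' = -0.6888 → ψ = 0.8168
Converged at ψ = 0.8168.
Compositions from xᵢ = zᵢ/(1+ψ(Kᵢ−1)), yᵢ = Kᵢxᵢ:
  A: x = 0.1566, y = 0.5074
  B: x = 0.0682, y = 0.1283
  C: x = 0.7752, y = 0.3643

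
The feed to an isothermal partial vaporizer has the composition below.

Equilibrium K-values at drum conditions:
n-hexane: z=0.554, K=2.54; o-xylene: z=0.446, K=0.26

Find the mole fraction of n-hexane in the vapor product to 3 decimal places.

y_n-hexane = 0.824

Material balance + equilibrium reduce to Σ zᵢ(Kᵢ−1)/(1+ψ(Kᵢ−1)) = 0.
Feasibility: ΣzᵢKᵢ = 1.523, Σzᵢ/Kᵢ = 1.933 — both > 1, two phases present.
Binary case is linear: z₁(K₁−1)(1+ψ(K₂−1)) + z₂(K₂−1)(1+ψ(K₁−1)) = 0
⇒ ψ = [z₁(K₁−1)+z₂(K₂−1)] / [−(K₁−1)(K₂−1)] = 0.5231/1.1396 = 0.459
Compositions from xᵢ = zᵢ/(1+ψ(Kᵢ−1)), yᵢ = Kᵢxᵢ:
  n-hexane: x = 0.325, y = 0.824
  o-xylene: x = 0.675, y = 0.176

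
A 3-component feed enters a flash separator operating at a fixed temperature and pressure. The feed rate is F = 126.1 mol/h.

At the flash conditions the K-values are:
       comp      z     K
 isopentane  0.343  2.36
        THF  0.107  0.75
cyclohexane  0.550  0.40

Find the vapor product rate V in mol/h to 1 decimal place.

V = 18.4 mol/h

Iterate (Newton) starting at V/F = 0.5:
  V/F = 0.500: g = -0.2243, g' = -0.638 → V/F = 0.148
  V/F = 0.148: g = -0.0017, g' = -0.685 → V/F = 0.146
Converged at V/F = 0.146.
Then V = V/F·F = 0.1456·126.1 = 18.4 mol/h and L = F − V = 107.7 mol/h.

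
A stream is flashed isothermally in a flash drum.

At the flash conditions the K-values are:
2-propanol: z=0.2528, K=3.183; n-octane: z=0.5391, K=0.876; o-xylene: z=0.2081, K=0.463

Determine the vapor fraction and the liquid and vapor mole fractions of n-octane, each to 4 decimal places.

ψ = 0.6050, x_n-octane = 0.5828, y_n-octane = 0.5106

Let ψ = V/F and solve Σ zᵢ(Kᵢ−1)/(1+ψ(Kᵢ−1)) = 0.
Check two-phase: ΣzᵢKᵢ = 1.3733 > 1 and Σzᵢ/Kᵢ = 1.1443 > 1, so g(0) = 0.3733 > 0 and g(1) = -0.1443 < 0.
Iterate (Newton) starting at ψ = 0.31:
  ψ = 0.3100: g = 0.12554, g' = -0.5238 → ψ = 0.5497
  ψ = 0.5497: g = 0.02057, g' = -0.3793 → ψ = 0.6039
  ψ = 0.6039: g = 0.00040, g' = -0.3653 → ψ = 0.6050
Converged at ψ = 0.6050.
Compositions from xᵢ = zᵢ/(1+ψ(Kᵢ−1)), yᵢ = Kᵢxᵢ:
  2-propanol: x = 0.1089, y = 0.3467
  n-octane: x = 0.5828, y = 0.5106
  o-xylene: x = 0.3082, y = 0.1427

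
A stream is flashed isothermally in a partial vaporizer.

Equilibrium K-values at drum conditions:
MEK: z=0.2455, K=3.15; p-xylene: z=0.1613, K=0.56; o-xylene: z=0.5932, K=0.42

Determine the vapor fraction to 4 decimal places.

ψ = 0.0951

Let ψ = V/F and solve Σ zᵢ(Kᵢ−1)/(1+ψ(Kᵢ−1)) = 0.
Check two-phase: ΣzᵢKᵢ = 1.1128 > 1 and Σzᵢ/Kᵢ = 1.7784 > 1, so g(0) = 0.1128 > 0 and g(1) = -0.7784 < 0.
Newton iteration, ψ⁰ = 0.5:
  ψ = 0.5000: g = -0.32120, g' = -0.7108 → ψ = 0.0481
  ψ = 0.0481: g = 0.05194, g' = -1.1759 → ψ = 0.0923
  ψ = 0.0923: g = 0.00298, g' = -1.0469 → ψ = 0.0951
Converged at ψ = 0.0951.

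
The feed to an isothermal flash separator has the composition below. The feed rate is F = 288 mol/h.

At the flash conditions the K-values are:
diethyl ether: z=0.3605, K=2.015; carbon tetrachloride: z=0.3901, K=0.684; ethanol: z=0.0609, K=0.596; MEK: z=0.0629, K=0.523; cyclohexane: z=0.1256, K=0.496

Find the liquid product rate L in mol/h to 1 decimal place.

Newton iteration, β⁰ = 0.5:
  β = 0.5000: g = -0.05854, g' = -0.3157 → β = 0.3146
  β = 0.3146: g = 0.00176, g' = -0.3393 → β = 0.3198
Converged at β = 0.3198.
Then V = β·F = 0.3198·288 = 92.1 mol/h and L = F − V = 195.9 mol/h.

L = 195.9 mol/h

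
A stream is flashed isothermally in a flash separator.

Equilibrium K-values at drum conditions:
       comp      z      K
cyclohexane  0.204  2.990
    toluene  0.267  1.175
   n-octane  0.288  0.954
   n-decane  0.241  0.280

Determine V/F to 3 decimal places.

Material balance + equilibrium reduce to Σ zᵢ(Kᵢ−1)/(1+V/F(Kᵢ−1)) = 0.
Feasibility: ΣzᵢKᵢ = 1.266, Σzᵢ/Kᵢ = 1.458 — both > 1, two phases present.
Newton iteration, V/F⁰ = 0.5:
  V/F = 0.500: g = -0.0382, g' = -0.516 → V/F = 0.426
  V/F = 0.426: g = -0.0005, g' = -0.504 → V/F = 0.425
Converged at V/F = 0.425.

V/F = 0.425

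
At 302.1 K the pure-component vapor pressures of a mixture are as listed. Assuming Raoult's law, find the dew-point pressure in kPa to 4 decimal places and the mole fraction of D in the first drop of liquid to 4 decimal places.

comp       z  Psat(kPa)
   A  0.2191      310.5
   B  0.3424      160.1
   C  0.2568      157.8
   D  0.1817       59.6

Pdew = 132.9728 kPa, x_D = 0.4054

At the dew point ψ → 1, so Σzᵢ/Kᵢ = 1 with Kᵢ = Pᵢˢᵃᵗ/P ⇒ 1/P = Σzᵢ/Pᵢˢᵃᵗ.
1/P = 0.2191/310.5 + 0.3424/160.1 + 0.2568/157.8 + 0.1817/59.6 = 0.0075203 ⇒ P = 132.9728 kPa
xᵢ = zᵢP/Pᵢˢᵃᵗ ⇒ x_D = 0.1817·132.9728/59.6 = 0.4054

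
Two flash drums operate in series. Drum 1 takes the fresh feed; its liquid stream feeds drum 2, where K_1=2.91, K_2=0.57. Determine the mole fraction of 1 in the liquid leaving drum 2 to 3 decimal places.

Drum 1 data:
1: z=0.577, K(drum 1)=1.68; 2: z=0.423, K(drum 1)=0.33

x_1 (drum 2) = 0.184

Drum 1:
Rachford–Rice: g(ψ₁) = Σ zᵢ(Kᵢ−1)/(1+ψ₁(Kᵢ−1)) = 0.
g(0) = ΣzᵢKᵢ − 1 = 0.109 and g(1) = 1 − Σzᵢ/Kᵢ = -0.625, so a root lies in (0, 1).
Binary case is linear: z₁(K₁−1)(1+ψ₁(K₂−1)) + z₂(K₂−1)(1+ψ₁(K₁−1)) = 0
⇒ ψ₁ = [z₁(K₁−1)+z₂(K₂−1)] / [−(K₁−1)(K₂−1)] = 0.1089/0.4556 = 0.239
Drum-1 compositions:
  1: x = 0.496, y = 0.834
  2: x = 0.504, y = 0.166
Drum-2 feed = drum-1 liquid: z₂ = (0.4963, 0.5037).
Drum 2:
Rachford–Rice: g(ψ₂) = Σ zᵢ(Kᵢ−1)/(1+ψ₂(Kᵢ−1)) = 0.
Check two-phase: ΣzᵢKᵢ = 1.731 > 1 and Σzᵢ/Kᵢ = 1.054 > 1, so g(0) = 0.731 > 0 and g(1) = -0.054 < 0.
Iterate (Newton) starting at ψ₂ = 0.5:
  ψ₂ = 0.500: g = 0.2090, g' = -0.625 → ψ₂ = 0.834
  ψ₂ = 0.834: g = 0.0277, g' = -0.496 → ψ₂ = 0.890
Converged at ψ₂ = 0.890.
  1: x = 0.184, y = 0.535
  2: x = 0.816, y = 0.465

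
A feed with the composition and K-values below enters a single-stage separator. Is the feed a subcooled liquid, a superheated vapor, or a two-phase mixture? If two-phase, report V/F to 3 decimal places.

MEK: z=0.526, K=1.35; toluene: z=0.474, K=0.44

ΣzᵢKᵢ = 0.919; Σzᵢ/Kᵢ = 1.467.
Since ΣzᵢKᵢ < 1 the mixture is below its bubble point — single liquid phase.

subcooled liquid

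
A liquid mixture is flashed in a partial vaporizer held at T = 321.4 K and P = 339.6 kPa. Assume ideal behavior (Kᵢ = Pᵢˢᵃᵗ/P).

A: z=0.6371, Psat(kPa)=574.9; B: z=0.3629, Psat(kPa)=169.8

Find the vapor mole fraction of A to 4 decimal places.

Raoult's law: Kᵢ = Pᵢˢᵃᵗ/P = Pᵢˢᵃᵗ/339.6.
  K_A = 574.9/339.6 = 1.692874, K_B = 169.8/339.6 = 0.500000
Let β = V/F and solve Σ zᵢ(Kᵢ−1)/(1+β(Kᵢ−1)) = 0.
Check two-phase: ΣzᵢKᵢ = 1.2600 > 1 and Σzᵢ/Kᵢ = 1.1021 > 1, so g(0) = 0.2600 > 0 and g(1) = -0.1021 < 0.
Newton–Raphson from β = 0.62:
  β = 0.6200: g = 0.04581, g' = -0.3402 → β = 0.7547
  β = 0.7547: g = -0.00154, g' = -0.3659 → β = 0.7504
Converged at β = 0.7504.
Compositions from xᵢ = zᵢ/(1+β(Kᵢ−1)), yᵢ = Kᵢxᵢ:
  A: x = 0.4192, y = 0.7096
  B: x = 0.5808, y = 0.2904

y_A = 0.7096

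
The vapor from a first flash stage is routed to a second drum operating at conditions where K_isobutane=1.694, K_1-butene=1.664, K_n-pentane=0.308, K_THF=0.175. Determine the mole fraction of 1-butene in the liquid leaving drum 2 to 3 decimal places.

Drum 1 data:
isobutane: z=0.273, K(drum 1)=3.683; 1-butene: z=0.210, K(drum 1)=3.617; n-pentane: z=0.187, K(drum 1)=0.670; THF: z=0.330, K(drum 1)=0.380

x_1-butene (drum 2) = 0.231

Drum 1:
Let ψ₁ = V/F and solve Σ zᵢ(Kᵢ−1)/(1+ψ₁(Kᵢ−1)) = 0.
Feasibility: ΣzᵢKᵢ = 2.016, Σzᵢ/Kᵢ = 1.280 — both > 1, two phases present.
Iterate (Newton) starting at ψ₁ = 0.5:
  ψ₁ = 0.500: g = 0.1805, g' = -0.924 → ψ₁ = 0.695
  ψ₁ = 0.695: g = 0.0108, g' = -0.846 → ψ₁ = 0.708
Converged at ψ₁ = 0.708.
Drum-1 compositions:
  isobutane: x = 0.094, y = 0.347
  1-butene: x = 0.074, y = 0.266
  n-pentane: x = 0.244, y = 0.163
  THF: x = 0.588, y = 0.224
Drum-2 feed = drum-1 vapor: z₂ = (0.3467, 0.2662, 0.1635, 0.2235).
Drum 2:
Let ψ₂ = V/F and solve Σ zᵢ(Kᵢ−1)/(1+ψ₂(Kᵢ−1)) = 0.
g(0) = ΣzᵢKᵢ − 1 = 0.120 and g(1) = 1 − Σzᵢ/Kᵢ = -1.173, so a root lies in (0, 1).
Iterate (Newton) starting at ψ₂ = 0.5:
  ψ₂ = 0.500: g = -0.1755, g' = -0.782 → ψ₂ = 0.276
  ψ₂ = 0.276: g = -0.0270, g' = -0.576 → ψ₂ = 0.229
  ψ₂ = 0.229: g = -0.0005, g' = -0.554 → ψ₂ = 0.228
Converged at ψ₂ = 0.228.
  isobutane: x = 0.299, y = 0.507
  1-butene: x = 0.231, y = 0.385
  n-pentane: x = 0.194, y = 0.060
  THF: x = 0.275, y = 0.048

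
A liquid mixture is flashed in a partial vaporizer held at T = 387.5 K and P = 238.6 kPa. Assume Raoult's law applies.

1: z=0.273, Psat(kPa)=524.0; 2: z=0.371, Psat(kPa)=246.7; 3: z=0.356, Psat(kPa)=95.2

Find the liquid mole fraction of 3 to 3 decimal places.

x_3 = 0.428

Raoult's law: Kᵢ = Pᵢˢᵃᵗ/P = Pᵢˢᵃᵗ/238.6.
  K_1 = 524.0/238.6 = 2.19614, K_2 = 246.7/238.6 = 1.03395, K_3 = 95.2/238.6 = 0.39899
Let ψ = V/F and solve Σ zᵢ(Kᵢ−1)/(1+ψ(Kᵢ−1)) = 0.
Feasibility: ΣzᵢKᵢ = 1.125, Σzᵢ/Kᵢ = 1.375 — both > 1, two phases present.
Iterate (Newton) starting at ψ = 0.55:
  ψ = 0.550: g = -0.1103, g' = -0.429 → ψ = 0.293
  ψ = 0.293: g = -0.0055, g' = -0.404 → ψ = 0.280
Converged at ψ = 0.280.
Compositions from xᵢ = zᵢ/(1+ψ(Kᵢ−1)), yᵢ = Kᵢxᵢ:
  1: x = 0.205, y = 0.449
  2: x = 0.368, y = 0.380
  3: x = 0.428, y = 0.171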